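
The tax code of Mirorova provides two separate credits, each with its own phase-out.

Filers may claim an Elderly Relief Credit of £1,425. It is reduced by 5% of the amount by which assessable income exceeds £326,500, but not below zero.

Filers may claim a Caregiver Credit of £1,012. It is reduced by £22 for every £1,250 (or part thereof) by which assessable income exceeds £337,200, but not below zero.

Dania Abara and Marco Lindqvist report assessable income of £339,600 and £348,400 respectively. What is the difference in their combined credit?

Dania (£339,600): Elderly Relief Credit: 5% of the £13,100 excess over £326,500 is £655; credit = £1,425 − £655 = £770. Caregiver Credit: income exceeds £337,200 by £2,400, which is 2 full-or-partial £1,250 increments; reduction = 2 × £22 = £44, leaving £968. total £770 + £968 = £1,738
Marco (£348,400): Elderly Relief Credit: 5% of the £21,900 excess over £326,500 is £1,095; credit = £1,425 − £1,095 = £330. Caregiver Credit: income exceeds £337,200 by £11,200, which is 9 full-or-partial £1,250 increments; reduction = 9 × £22 = £198, leaving £814. total £330 + £814 = £1,144
Difference: |£1,738 − £1,144| = £594.

£594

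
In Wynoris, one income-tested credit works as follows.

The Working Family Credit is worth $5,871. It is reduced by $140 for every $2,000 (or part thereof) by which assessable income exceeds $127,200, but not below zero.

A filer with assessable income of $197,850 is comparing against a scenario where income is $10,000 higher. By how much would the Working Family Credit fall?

At $197,850 — income exceeds $127,200 by $70,650, which is 36 full-or-partial $2,000 increments; reduction = 36 × $140 = $5,040, leaving $831.
At $207,850 — income exceeds $127,200 by $80,650, which is 41 full-or-partial $2,000 increments; reduction = 41 × $140 = $5,740, leaving $131.
Lost: $831 − $131 = $700.

$700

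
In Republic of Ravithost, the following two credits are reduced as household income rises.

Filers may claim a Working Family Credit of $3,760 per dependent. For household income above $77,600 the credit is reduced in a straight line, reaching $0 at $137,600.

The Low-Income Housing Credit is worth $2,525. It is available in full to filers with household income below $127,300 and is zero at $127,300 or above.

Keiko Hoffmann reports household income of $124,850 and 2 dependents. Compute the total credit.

$4,123

Working Family Credit: base = 2 × $3,760 = $7,520. $124,850 is $47,250 into a $60,000 phase-out range, leaving 12,750/60,000 of the credit: $7,520 × 12,750/60,000 = $1,598.
Low-Income Housing Credit: $124,850 is below the $127,300 cutoff, so the full $2,525 applies.
Total: $1,598 + $2,525 = $4,123.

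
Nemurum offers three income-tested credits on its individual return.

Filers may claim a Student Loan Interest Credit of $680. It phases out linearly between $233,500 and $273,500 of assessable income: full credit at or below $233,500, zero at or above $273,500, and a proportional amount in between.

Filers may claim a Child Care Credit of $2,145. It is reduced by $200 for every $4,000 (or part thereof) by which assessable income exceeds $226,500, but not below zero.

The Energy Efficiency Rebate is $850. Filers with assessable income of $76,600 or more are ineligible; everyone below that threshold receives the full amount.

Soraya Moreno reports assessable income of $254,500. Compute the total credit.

$1,068

Student Loan Interest Credit: $254,500 is $21,000 into a $40,000 phase-out range, leaving 19,000/40,000 of the credit: $680 × 19,000/40,000 = $323.
Child Care Credit: income exceeds $226,500 by $28,000, which is 7 full-or-partial $4,000 increments; reduction = 7 × $200 = $1,400, leaving $745.
Energy Efficiency Rebate: $254,500 meets or exceeds the $76,600 cutoff, so the credit is $0.
Total: $323 + $745 + $0 = $1,068.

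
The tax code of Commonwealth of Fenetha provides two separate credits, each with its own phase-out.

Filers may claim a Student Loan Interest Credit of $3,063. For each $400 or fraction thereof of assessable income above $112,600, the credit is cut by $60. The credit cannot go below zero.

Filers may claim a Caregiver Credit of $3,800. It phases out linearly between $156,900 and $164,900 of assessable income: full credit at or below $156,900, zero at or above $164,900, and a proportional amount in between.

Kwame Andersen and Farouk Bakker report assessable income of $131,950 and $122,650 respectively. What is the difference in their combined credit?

$1,380

Kwame ($131,950): Student Loan Interest Credit: income exceeds $112,600 by $19,350, which is 49 full-or-partial $400 increments; reduction = 49 × $60 = $2,940, leaving $123. Caregiver Credit: $131,950 is at or below the $156,900 threshold, so the full $3,800 applies. total $123 + $3,800 = $3,923
Farouk ($122,650): Student Loan Interest Credit: income exceeds $112,600 by $10,050, which is 26 full-or-partial $400 increments; reduction = 26 × $60 = $1,560, leaving $1,503. Caregiver Credit: $122,650 is at or below the $156,900 threshold, so the full $3,800 applies. total $1,503 + $3,800 = $5,303
Difference: |$3,923 − $5,303| = $1,380.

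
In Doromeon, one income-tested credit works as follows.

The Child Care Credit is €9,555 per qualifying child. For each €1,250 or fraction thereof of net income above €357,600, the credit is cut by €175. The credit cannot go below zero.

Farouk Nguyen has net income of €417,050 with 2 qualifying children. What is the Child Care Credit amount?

€10,710

Child Care Credit: base = 2 × €9,555 = €19,110. income exceeds €357,600 by €59,450, which is 48 full-or-partial €1,250 increments; reduction = 48 × €175 = €8,400, leaving €10,710.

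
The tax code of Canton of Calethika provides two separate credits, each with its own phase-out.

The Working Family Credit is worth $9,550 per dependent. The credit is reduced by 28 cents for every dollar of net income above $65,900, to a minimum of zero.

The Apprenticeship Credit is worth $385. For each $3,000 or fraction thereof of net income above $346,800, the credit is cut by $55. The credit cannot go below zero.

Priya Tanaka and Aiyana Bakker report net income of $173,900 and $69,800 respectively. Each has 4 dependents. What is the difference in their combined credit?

Priya ($173,900): Working Family Credit: base = 4 × $9,550 = $38,200. 28% of the $108,000 excess over $65,900 is $30,240; credit = $38,200 − $30,240 = $7,960. Apprenticeship Credit: $173,900 is at or below the $346,800 threshold, so the full $385 applies. total $7,960 + $385 = $8,345
Aiyana ($69,800): Working Family Credit: base = 4 × $9,550 = $38,200. 28% of the $3,900 excess over $65,900 is $1,092; credit = $38,200 − $1,092 = $37,108. Apprenticeship Credit: $69,800 is at or below the $346,800 threshold, so the full $385 applies. total $37,108 + $385 = $37,493
Difference: |$8,345 − $37,493| = $29,148.

$29,148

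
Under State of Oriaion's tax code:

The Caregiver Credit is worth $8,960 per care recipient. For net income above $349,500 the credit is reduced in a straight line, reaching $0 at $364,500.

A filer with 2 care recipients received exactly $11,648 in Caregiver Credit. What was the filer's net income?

$354,750

Full credit = 2 × $8,960 = $17,920.
$11,648 is 11,648/17,920 of the full $17,920, so 6,272/17,920 of the $15,000 range has been used: income = $349,500 + $15,000 × 6,272/17,920 = $354,750.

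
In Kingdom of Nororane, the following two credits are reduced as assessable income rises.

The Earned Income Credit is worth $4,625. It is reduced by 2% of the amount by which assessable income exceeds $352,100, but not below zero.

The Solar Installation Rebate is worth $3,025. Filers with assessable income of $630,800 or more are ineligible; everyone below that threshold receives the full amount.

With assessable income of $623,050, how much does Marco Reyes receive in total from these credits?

$3,025

Earned Income Credit: 2% of the $270,950 excess over $352,100 is $5,419 ≥ base, so the credit is $0.
Solar Installation Rebate: $623,050 is below the $630,800 cutoff, so the full $3,025 applies.
Total: $0 + $3,025 = $3,025.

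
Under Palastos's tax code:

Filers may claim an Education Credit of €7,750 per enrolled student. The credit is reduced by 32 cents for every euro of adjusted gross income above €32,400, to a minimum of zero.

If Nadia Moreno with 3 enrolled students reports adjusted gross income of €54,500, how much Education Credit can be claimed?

€16,178

Education Credit: base = 3 × €7,750 = €23,250. 32% of the €22,100 excess over €32,400 is €7,072; credit = €23,250 − €7,072 = €16,178.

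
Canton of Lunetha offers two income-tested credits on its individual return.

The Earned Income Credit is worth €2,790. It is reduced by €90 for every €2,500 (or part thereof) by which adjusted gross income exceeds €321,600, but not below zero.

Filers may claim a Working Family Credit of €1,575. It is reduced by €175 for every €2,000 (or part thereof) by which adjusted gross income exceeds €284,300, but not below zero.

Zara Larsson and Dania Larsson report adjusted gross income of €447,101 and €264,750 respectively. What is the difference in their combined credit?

€4,365

Zara (€447,101): Earned Income Credit: income exceeds €321,600 by €125,501 → 51 increments × €90 = €4,590 ≥ base, so the credit is €0. Working Family Credit: income exceeds €284,300 by €162,801 → 82 increments × €175 = €14,350 ≥ base, so the credit is €0. total €0 + €0 = €0
Dania (€264,750): Earned Income Credit: €264,750 is at or below the €321,600 threshold, so the full €2,790 applies. Working Family Credit: €264,750 is at or below the €284,300 threshold, so the full €1,575 applies. total €2,790 + €1,575 = €4,365
Difference: |€0 − €4,365| = €4,365.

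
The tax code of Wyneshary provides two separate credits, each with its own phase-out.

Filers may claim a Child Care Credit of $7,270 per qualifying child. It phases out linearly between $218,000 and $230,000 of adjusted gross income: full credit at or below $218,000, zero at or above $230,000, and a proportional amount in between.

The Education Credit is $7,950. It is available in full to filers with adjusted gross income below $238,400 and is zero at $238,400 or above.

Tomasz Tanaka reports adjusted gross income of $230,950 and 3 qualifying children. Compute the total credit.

$7,950

Child Care Credit: base = 3 × $7,270 = $21,810. $230,950 is at or above $230,000, so the credit is $0.
Education Credit: $230,950 is below the $238,400 cutoff, so the full $7,950 applies.
Total: $0 + $7,950 = $7,950.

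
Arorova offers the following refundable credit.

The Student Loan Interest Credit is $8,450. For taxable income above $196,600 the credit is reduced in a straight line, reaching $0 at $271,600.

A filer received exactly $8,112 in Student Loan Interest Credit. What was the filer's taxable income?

$199,600

$8,112 is 8,112/8,450 of the full $8,450, so 338/8,450 of the $75,000 range has been used: income = $196,600 + $75,000 × 338/8,450 = $199,600.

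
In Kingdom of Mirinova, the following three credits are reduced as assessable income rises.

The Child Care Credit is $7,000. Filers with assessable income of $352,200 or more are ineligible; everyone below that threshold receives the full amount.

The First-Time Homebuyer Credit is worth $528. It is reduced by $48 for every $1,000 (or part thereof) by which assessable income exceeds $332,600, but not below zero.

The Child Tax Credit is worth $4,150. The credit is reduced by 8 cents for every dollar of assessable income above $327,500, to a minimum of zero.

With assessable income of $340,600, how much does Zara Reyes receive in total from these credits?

$10,246

Child Care Credit: $340,600 is below the $352,200 cutoff, so the full $7,000 applies.
First-Time Homebuyer Credit: income exceeds $332,600 by $8,000, which is 8 full-or-partial $1,000 increments; reduction = 8 × $48 = $384, leaving $144.
Child Tax Credit: 8% of the $13,100 excess over $327,500 is $1,048; credit = $4,150 − $1,048 = $3,102.
Total: $7,000 + $144 + $3,102 = $10,246.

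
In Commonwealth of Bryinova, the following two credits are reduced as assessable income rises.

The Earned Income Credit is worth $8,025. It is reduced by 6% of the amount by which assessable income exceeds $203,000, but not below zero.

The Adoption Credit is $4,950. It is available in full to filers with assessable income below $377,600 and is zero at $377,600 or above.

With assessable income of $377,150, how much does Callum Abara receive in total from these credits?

$4,950

Earned Income Credit: 6% of the $174,150 excess over $203,000 is $10,449 ≥ base, so the credit is $0.
Adoption Credit: $377,150 is below the $377,600 cutoff, so the full $4,950 applies.
Total: $0 + $4,950 = $4,950.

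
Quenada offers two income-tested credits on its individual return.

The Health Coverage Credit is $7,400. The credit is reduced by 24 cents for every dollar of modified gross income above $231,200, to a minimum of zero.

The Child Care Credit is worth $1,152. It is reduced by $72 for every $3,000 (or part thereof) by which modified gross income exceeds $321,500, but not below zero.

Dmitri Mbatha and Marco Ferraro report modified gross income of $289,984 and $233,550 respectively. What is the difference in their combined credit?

Dmitri ($289,984): Health Coverage Credit: 24% of the $58,784 excess over $231,200 is $14,108.16 ≥ base, so the credit is $0. Child Care Credit: $289,984 is at or below the $321,500 threshold, so the full $1,152 applies. total $0 + $1,152 = $1,152
Marco ($233,550): Health Coverage Credit: 24% of the $2,350 excess over $231,200 is $564; credit = $7,400 − $564 = $6,836. Child Care Credit: $233,550 is at or below the $321,500 threshold, so the full $1,152 applies. total $6,836 + $1,152 = $7,988
Difference: |$1,152 − $7,988| = $6,836.

$6,836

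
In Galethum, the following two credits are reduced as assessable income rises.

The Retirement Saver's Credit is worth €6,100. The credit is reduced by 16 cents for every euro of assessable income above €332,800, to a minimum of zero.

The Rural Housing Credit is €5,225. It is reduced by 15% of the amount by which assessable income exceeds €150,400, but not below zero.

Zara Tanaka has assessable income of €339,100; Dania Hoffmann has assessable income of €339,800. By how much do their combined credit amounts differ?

€112

Zara (€339,100): Retirement Saver's Credit: 16% of the €6,300 excess over €332,800 is €1,008; credit = €6,100 − €1,008 = €5,092. Rural Housing Credit: 15% of the €188,700 excess over €150,400 is €28,305 ≥ base, so the credit is €0. total €5,092 + €0 = €5,092
Dania (€339,800): Retirement Saver's Credit: 16% of the €7,000 excess over €332,800 is €1,120; credit = €6,100 − €1,120 = €4,980. Rural Housing Credit: 15% of the €189,400 excess over €150,400 is €28,410 ≥ base, so the credit is €0. total €4,980 + €0 = €4,980
Difference: |€5,092 − €4,980| = €112.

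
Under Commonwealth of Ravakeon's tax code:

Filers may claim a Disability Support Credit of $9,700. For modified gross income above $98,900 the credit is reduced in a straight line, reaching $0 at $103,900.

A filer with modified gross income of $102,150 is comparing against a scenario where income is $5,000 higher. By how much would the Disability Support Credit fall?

At $102,150 — $102,150 is $3,250 into a $5,000 phase-out range, leaving 1,750/5,000 of the credit: $9,700 × 1,750/5,000 = $3,395.
At $107,150 — $107,150 is at or above $103,900, so the credit is $0.
Lost: $3,395 − $0 = $3,395.

$3,395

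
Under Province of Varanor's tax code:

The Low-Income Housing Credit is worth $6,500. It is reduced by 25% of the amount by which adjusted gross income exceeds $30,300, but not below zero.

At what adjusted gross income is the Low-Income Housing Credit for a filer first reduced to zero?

The credit falls by 25% of each dollar above $30,300, so it reaches zero when the excess is $6,500 / 25% = $26,000: income = $30,300 + $26,000 = $56,300.

$56,300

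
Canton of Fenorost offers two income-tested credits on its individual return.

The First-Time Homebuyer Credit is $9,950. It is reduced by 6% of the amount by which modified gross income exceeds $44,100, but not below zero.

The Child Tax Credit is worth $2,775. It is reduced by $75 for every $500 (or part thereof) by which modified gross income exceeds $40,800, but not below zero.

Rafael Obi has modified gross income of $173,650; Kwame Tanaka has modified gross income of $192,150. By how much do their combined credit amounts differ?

$1,110

Rafael ($173,650): First-Time Homebuyer Credit: 6% of the $129,550 excess over $44,100 is $7,773; credit = $9,950 − $7,773 = $2,177. Child Tax Credit: income exceeds $40,800 by $132,850 → 266 increments × $75 = $19,950 ≥ base, so the credit is $0. total $2,177 + $0 = $2,177
Kwame ($192,150): First-Time Homebuyer Credit: 6% of the $148,050 excess over $44,100 is $8,883; credit = $9,950 − $8,883 = $1,067. Child Tax Credit: income exceeds $40,800 by $151,350 → 303 increments × $75 = $22,725 ≥ base, so the credit is $0. total $1,067 + $0 = $1,067
Difference: |$2,177 − $1,067| = $1,110.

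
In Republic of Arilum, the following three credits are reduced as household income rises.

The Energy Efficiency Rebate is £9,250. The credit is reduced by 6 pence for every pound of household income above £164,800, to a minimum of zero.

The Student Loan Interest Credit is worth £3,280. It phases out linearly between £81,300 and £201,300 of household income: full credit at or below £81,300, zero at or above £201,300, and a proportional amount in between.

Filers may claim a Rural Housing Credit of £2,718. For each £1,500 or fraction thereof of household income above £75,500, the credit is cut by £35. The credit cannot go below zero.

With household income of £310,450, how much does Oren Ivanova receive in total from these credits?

Energy Efficiency Rebate: 6% of the £145,650 excess over £164,800 is £8,739; credit = £9,250 − £8,739 = £511.
Student Loan Interest Credit: £310,450 is at or above £201,300, so the credit is £0.
Rural Housing Credit: income exceeds £75,500 by £234,950 → 157 increments × £35 = £5,495 ≥ base, so the credit is £0.
Total: £511 + £0 + £0 = £511.

£511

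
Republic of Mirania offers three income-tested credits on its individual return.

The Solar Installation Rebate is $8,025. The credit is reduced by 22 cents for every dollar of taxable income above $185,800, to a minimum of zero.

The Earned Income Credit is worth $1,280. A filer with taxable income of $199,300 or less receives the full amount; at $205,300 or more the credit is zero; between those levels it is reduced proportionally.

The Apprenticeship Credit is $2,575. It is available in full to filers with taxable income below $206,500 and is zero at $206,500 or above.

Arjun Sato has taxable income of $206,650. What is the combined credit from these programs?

Solar Installation Rebate: 22% of the $20,850 excess over $185,800 is $4,587; credit = $8,025 − $4,587 = $3,438.
Earned Income Credit: $206,650 is at or above $205,300, so the credit is $0.
Apprenticeship Credit: $206,650 meets or exceeds the $206,500 cutoff, so the credit is $0.
Total: $3,438 + $0 + $0 = $3,438.

$3,438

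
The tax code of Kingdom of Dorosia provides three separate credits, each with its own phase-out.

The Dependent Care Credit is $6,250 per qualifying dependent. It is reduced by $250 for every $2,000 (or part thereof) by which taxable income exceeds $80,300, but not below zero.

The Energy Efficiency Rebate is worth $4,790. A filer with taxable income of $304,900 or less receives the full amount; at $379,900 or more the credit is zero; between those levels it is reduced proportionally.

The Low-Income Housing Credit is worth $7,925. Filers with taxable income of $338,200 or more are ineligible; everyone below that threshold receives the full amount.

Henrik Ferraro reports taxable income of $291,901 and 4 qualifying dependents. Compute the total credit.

Dependent Care Credit: base = 4 × $6,250 = $25,000. income exceeds $80,300 by $211,601 → 106 increments × $250 = $26,500 ≥ base, so the credit is $0.
Energy Efficiency Rebate: $291,901 is at or below the $304,900 threshold, so the full $4,790 applies.
Low-Income Housing Credit: $291,901 is below the $338,200 cutoff, so the full $7,925 applies.
Total: $0 + $4,790 + $7,925 = $12,715.

$12,715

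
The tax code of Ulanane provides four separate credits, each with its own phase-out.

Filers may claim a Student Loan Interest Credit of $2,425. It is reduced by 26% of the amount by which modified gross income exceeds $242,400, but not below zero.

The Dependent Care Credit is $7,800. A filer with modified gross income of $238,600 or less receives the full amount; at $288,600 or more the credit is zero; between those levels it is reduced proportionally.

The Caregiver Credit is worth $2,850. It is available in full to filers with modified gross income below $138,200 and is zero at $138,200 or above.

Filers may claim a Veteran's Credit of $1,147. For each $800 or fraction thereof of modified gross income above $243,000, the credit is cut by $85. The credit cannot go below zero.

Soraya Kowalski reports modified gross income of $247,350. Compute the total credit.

$8,210

Student Loan Interest Credit: 26% of the $4,950 excess over $242,400 is $1,287; credit = $2,425 − $1,287 = $1,138.
Dependent Care Credit: $247,350 is $8,750 into a $50,000 phase-out range, leaving 41,250/50,000 of the credit: $7,800 × 41,250/50,000 = $6,435.
Caregiver Credit: $247,350 meets or exceeds the $138,200 cutoff, so the credit is $0.
Veteran's Credit: income exceeds $243,000 by $4,350, which is 6 full-or-partial $800 increments; reduction = 6 × $85 = $510, leaving $637.
Total: $1,138 + $6,435 + $0 + $637 = $8,210.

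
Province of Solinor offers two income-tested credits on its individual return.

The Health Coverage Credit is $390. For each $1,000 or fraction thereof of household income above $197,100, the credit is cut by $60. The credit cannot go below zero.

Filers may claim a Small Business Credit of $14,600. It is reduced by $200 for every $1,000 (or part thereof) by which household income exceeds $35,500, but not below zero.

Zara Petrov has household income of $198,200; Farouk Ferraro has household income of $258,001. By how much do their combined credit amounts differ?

Zara ($198,200): Health Coverage Credit: income exceeds $197,100 by $1,100, which is 2 full-or-partial $1,000 increments; reduction = 2 × $60 = $120, leaving $270. Small Business Credit: income exceeds $35,500 by $162,700 → 163 increments × $200 = $32,600 ≥ base, so the credit is $0. total $270 + $0 = $270
Farouk ($258,001): Health Coverage Credit: income exceeds $197,100 by $60,901 → 61 increments × $60 = $3,660 ≥ base, so the credit is $0. Small Business Credit: income exceeds $35,500 by $222,501 → 223 increments × $200 = $44,600 ≥ base, so the credit is $0. total $0 + $0 = $0
Difference: |$270 − $0| = $270.

$270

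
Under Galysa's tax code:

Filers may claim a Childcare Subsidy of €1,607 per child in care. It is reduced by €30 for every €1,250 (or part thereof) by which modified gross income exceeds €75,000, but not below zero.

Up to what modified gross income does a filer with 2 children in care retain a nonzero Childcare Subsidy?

€208,750

Full credit = 2 × €1,607 = €3,214.
After 107 increments the reduction is 107 × €30 = €3,210, leaving €4; one more increment wipes it out. Increment 107 ends at excess 107 × €1,250 = €133,750, so the highest qualifying income is €75,000 + €133,750 = €208,750.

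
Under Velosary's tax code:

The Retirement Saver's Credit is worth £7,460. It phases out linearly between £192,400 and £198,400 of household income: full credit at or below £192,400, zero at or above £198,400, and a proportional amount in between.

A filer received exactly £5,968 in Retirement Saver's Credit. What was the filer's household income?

£5,968 is 5,968/7,460 of the full £7,460, so 1,492/7,460 of the £6,000 range has been used: income = £192,400 + £6,000 × 1,492/7,460 = £193,600.

£193,600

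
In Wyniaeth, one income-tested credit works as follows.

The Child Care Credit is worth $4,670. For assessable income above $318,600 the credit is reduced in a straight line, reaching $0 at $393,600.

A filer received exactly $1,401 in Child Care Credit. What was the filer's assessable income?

$371,100

$1,401 is 1,401/4,670 of the full $4,670, so 3,269/4,670 of the $75,000 range has been used: income = $318,600 + $75,000 × 3,269/4,670 = $371,100.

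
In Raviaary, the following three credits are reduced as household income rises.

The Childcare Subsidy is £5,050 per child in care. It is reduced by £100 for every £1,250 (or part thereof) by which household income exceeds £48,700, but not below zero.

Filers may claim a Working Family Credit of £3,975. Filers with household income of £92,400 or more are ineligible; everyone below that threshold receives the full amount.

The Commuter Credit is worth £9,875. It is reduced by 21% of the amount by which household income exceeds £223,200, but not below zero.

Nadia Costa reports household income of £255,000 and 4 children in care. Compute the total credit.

Childcare Subsidy: base = 4 × £5,050 = £20,200. income exceeds £48,700 by £206,300, which is 166 full-or-partial £1,250 increments; reduction = 166 × £100 = £16,600, leaving £3,600.
Working Family Credit: £255,000 meets or exceeds the £92,400 cutoff, so the credit is £0.
Commuter Credit: 21% of the £31,800 excess over £223,200 is £6,678; credit = £9,875 − £6,678 = £3,197.
Total: £3,600 + £0 + £3,197 = £6,797.

£6,797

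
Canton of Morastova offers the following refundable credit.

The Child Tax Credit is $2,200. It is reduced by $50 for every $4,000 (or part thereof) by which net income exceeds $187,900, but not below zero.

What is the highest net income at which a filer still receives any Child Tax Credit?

$359,900

After 43 increments the reduction is 43 × $50 = $2,150, leaving $50; one more increment wipes it out. Increment 43 ends at excess 43 × $4,000 = $172,000, so the highest qualifying income is $187,900 + $172,000 = $359,900.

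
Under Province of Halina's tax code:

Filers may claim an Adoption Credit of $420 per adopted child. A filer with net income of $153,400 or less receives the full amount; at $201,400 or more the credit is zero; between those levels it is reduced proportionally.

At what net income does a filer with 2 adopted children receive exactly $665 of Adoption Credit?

Full credit = 2 × $420 = $840.
$665 is 665/840 of the full $840, so 175/840 of the $48,000 range has been used: income = $153,400 + $48,000 × 175/840 = $163,400.

$163,400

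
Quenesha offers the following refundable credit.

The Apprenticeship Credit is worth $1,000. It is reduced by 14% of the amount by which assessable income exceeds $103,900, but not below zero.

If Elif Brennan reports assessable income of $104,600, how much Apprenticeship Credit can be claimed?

$902

Apprenticeship Credit: 14% of the $700 excess over $103,900 is $98; credit = $1,000 − $98 = $902.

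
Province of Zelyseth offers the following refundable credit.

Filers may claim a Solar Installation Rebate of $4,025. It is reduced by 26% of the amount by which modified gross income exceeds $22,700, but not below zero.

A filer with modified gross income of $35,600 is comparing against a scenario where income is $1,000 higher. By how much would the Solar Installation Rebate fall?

At $35,600 — 26% of the $12,900 excess over $22,700 is $3,354; credit = $4,025 − $3,354 = $671.
At $36,600 — 26% of the $13,900 excess over $22,700 is $3,614; credit = $4,025 − $3,614 = $411.
Lost: $671 − $411 = $260.

$260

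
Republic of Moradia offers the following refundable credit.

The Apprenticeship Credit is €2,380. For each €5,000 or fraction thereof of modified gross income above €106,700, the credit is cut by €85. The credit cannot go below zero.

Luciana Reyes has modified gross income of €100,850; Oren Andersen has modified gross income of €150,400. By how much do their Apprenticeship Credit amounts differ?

€765

Luciana (€100,850): Apprenticeship Credit: €100,850 is at or below the €106,700 threshold, so the full €2,380 applies.
Oren (€150,400): Apprenticeship Credit: income exceeds €106,700 by €43,700, which is 9 full-or-partial €5,000 increments; reduction = 9 × €85 = €765, leaving €1,615.
Difference: |€2,380 − €1,615| = €765.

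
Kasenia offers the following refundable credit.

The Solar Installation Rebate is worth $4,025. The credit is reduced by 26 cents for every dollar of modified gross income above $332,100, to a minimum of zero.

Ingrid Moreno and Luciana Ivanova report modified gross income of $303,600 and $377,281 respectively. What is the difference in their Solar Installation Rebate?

$4,025

Ingrid ($303,600): Solar Installation Rebate: $303,600 is at or below the $332,100 threshold, so the full $4,025 applies.
Luciana ($377,281): Solar Installation Rebate: 26% of the $45,181 excess over $332,100 is $11,747.06 ≥ base, so the credit is $0.
Difference: |$4,025 − $0| = $4,025.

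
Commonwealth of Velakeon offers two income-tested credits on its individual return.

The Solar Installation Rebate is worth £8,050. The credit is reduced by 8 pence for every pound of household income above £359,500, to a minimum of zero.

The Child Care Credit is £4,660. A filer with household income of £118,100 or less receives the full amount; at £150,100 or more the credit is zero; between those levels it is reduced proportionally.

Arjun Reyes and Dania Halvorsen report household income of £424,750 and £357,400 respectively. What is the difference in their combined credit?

£5,220

Arjun (£424,750): Solar Installation Rebate: 8% of the £65,250 excess over £359,500 is £5,220; credit = £8,050 − £5,220 = £2,830. Child Care Credit: £424,750 is at or above £150,100, so the credit is £0. total £2,830 + £0 = £2,830
Dania (£357,400): Solar Installation Rebate: £357,400 is at or below the £359,500 threshold, so the full £8,050 applies. Child Care Credit: £357,400 is at or above £150,100, so the credit is £0. total £8,050 + £0 = £8,050
Difference: |£2,830 − £8,050| = £5,220.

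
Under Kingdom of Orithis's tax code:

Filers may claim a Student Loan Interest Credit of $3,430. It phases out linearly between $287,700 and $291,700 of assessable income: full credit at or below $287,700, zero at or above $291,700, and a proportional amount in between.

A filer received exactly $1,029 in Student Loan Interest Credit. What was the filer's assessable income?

$1,029 is 1,029/3,430 of the full $3,430, so 2,401/3,430 of the $4,000 range has been used: income = $287,700 + $4,000 × 2,401/3,430 = $290,500.

$290,500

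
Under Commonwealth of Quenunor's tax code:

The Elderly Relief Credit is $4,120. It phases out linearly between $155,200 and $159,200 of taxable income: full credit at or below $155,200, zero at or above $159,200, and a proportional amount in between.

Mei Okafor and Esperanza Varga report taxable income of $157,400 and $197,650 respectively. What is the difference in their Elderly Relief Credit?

$1,854

Mei ($157,400): Elderly Relief Credit: $157,400 is $2,200 into a $4,000 phase-out range, leaving 1,800/4,000 of the credit: $4,120 × 1,800/4,000 = $1,854.
Esperanza ($197,650): Elderly Relief Credit: $197,650 is at or above $159,200, so the credit is $0.
Difference: |$1,854 − $0| = $1,854.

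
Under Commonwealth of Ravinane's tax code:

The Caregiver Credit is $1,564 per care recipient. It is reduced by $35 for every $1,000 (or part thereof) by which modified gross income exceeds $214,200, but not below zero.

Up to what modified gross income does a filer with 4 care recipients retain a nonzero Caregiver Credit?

$392,200

Full credit = 4 × $1,564 = $6,256.
After 178 increments the reduction is 178 × $35 = $6,230, leaving $26; one more increment wipes it out. Increment 178 ends at excess 178 × $1,000 = $178,000, so the highest qualifying income is $214,200 + $178,000 = $392,200.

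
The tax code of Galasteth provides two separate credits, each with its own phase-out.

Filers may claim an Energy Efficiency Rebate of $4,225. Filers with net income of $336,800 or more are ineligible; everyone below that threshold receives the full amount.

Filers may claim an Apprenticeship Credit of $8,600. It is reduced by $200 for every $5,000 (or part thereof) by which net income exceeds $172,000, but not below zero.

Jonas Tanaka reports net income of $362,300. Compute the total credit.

$800

Energy Efficiency Rebate: $362,300 meets or exceeds the $336,800 cutoff, so the credit is $0.
Apprenticeship Credit: income exceeds $172,000 by $190,300, which is 39 full-or-partial $5,000 increments; reduction = 39 × $200 = $7,800, leaving $800.
Total: $0 + $800 = $800.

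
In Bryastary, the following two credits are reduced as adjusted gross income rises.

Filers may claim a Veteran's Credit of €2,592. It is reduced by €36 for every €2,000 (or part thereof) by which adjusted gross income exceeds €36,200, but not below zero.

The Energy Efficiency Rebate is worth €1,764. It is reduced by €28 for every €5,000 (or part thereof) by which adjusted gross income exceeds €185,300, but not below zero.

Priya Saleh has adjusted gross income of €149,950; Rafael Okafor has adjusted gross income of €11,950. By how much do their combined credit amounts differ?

€2,052

Priya (€149,950): Veteran's Credit: income exceeds €36,200 by €113,750, which is 57 full-or-partial €2,000 increments; reduction = 57 × €36 = €2,052, leaving €540. Energy Efficiency Rebate: €149,950 is at or below the €185,300 threshold, so the full €1,764 applies. total €540 + €1,764 = €2,304
Rafael (€11,950): Veteran's Credit: €11,950 is at or below the €36,200 threshold, so the full €2,592 applies. Energy Efficiency Rebate: €11,950 is at or below the €185,300 threshold, so the full €1,764 applies. total €2,592 + €1,764 = €4,356
Difference: |€2,304 − €4,356| = €2,052.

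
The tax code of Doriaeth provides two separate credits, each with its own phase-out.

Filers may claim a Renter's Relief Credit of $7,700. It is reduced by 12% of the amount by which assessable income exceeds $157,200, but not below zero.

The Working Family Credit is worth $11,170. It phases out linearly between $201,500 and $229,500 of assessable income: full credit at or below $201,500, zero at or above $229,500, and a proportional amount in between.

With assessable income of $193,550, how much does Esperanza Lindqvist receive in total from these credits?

Renter's Relief Credit: 12% of the $36,350 excess over $157,200 is $4,362; credit = $7,700 − $4,362 = $3,338.
Working Family Credit: $193,550 is at or below the $201,500 threshold, so the full $11,170 applies.
Total: $3,338 + $11,170 = $14,508.

$14,508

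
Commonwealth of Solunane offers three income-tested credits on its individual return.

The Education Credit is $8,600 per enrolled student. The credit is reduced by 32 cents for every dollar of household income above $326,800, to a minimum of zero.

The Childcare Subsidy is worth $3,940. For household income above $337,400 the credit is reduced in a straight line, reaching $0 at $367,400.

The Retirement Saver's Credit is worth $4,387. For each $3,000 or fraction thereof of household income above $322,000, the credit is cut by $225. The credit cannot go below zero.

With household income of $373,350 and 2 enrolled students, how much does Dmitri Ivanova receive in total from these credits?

$2,641

Education Credit: base = 2 × $8,600 = $17,200. 32% of the $46,550 excess over $326,800 is $14,896; credit = $17,200 − $14,896 = $2,304.
Childcare Subsidy: $373,350 is at or above $367,400, so the credit is $0.
Retirement Saver's Credit: income exceeds $322,000 by $51,350, which is 18 full-or-partial $3,000 increments; reduction = 18 × $225 = $4,050, leaving $337.
Total: $2,304 + $0 + $337 = $2,641.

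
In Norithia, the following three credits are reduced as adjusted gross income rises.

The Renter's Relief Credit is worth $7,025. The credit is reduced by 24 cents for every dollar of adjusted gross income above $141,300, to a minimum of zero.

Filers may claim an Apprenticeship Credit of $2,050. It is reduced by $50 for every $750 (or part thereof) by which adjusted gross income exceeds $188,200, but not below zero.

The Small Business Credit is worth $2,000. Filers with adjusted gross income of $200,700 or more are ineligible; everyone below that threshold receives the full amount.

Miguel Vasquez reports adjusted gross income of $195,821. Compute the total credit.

$3,500

Renter's Relief Credit: 24% of the $54,521 excess over $141,300 is $13,085.04 ≥ base, so the credit is $0.
Apprenticeship Credit: income exceeds $188,200 by $7,621, which is 11 full-or-partial $750 increments; reduction = 11 × $50 = $550, leaving $1,500.
Small Business Credit: $195,821 is below the $200,700 cutoff, so the full $2,000 applies.
Total: $0 + $1,500 + $2,000 = $3,500.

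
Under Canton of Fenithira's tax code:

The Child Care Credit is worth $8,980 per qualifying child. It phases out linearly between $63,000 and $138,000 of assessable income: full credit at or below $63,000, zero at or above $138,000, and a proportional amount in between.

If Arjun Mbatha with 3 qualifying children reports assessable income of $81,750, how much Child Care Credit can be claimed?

Child Care Credit: base = 3 × $8,980 = $26,940. $81,750 is $18,750 into a $75,000 phase-out range, leaving 56,250/75,000 of the credit: $26,940 × 56,250/75,000 = $20,205.

$20,205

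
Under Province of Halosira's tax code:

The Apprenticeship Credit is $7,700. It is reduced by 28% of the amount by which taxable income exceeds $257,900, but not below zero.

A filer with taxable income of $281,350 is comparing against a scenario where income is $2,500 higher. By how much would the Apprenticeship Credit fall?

At $281,350 — 28% of the $23,450 excess over $257,900 is $6,566; credit = $7,700 − $6,566 = $1,134.
At $283,850 — 28% of the $25,950 excess over $257,900 is $7,266; credit = $7,700 − $7,266 = $434.
Lost: $1,134 − $434 = $700.

$700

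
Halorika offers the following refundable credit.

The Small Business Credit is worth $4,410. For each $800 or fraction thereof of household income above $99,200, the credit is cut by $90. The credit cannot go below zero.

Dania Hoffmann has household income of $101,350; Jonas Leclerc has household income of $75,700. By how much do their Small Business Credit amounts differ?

$270

Dania ($101,350): Small Business Credit: income exceeds $99,200 by $2,150, which is 3 full-or-partial $800 increments; reduction = 3 × $90 = $270, leaving $4,140.
Jonas ($75,700): Small Business Credit: $75,700 is at or below the $99,200 threshold, so the full $4,410 applies.
Difference: |$4,140 − $4,410| = $270.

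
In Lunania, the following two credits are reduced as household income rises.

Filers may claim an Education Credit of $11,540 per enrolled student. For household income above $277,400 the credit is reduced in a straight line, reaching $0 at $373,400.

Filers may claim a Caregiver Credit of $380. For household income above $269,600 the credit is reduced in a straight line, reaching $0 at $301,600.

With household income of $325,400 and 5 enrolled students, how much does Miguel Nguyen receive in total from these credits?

Education Credit: base = 5 × $11,540 = $57,700. $325,400 is $48,000 into a $96,000 phase-out range, leaving 48,000/96,000 of the credit: $57,700 × 48,000/96,000 = $28,850.
Caregiver Credit: $325,400 is at or above $301,600, so the credit is $0.
Total: $28,850 + $0 = $28,850.

$28,850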